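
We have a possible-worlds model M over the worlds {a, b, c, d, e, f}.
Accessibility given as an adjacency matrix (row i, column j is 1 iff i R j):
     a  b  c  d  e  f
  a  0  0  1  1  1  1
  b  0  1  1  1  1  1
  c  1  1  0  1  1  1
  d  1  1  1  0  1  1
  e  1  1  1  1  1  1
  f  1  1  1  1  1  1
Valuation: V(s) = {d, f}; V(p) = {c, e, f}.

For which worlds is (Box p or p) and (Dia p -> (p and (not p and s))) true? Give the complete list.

none

Let φ = (Box p or p) and (Dia p -> (p and (not p and s))). Evaluate φ at each world:
  a (successors {c, d, e, f}): φ is false.
  b (successors {b, c, d, e, f}): φ is false.
  c (successors {a, b, d, e, f}): φ is false.
  d (successors {a, b, c, e, f}): φ is false.
  e (successors {a, b, c, d, e, f}): φ is false.
  f (successors {a, b, c, d, e, f}): φ is false.
For instance, at c:
  At c: Box p or p is true, Dia p -> (p and (not p and s)) is false, so (Box p or p) and (Dia p -> (p and (not p and s))) is false.
    At c: Box p is false, p is true, so Box p or p is true.
      At c: Box p requires p at every successor {a, b, d, e, f}.
        p fails at a, so Box p is false at c.
    At c: Dia p is true, p and (not p and s) is false, so Dia p -> (p and (not p and s)) is false.
      At c: Dia p requires p at some successor in {a, b, d, e, f}.
        p holds at e, so Dia p is true at c.
Satisfying worlds: none.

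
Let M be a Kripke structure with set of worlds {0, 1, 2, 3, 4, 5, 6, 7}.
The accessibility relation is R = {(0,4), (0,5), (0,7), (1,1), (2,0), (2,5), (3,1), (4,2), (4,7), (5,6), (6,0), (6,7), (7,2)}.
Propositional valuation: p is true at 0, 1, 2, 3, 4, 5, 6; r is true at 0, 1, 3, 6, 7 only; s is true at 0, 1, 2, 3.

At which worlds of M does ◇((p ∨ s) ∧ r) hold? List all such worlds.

1, 2, 3, 5, 6

Let φ = ◇((p ∨ s) ∧ r). Evaluate φ at each world:
  0 (successors {4, 5, 7}): φ is false.
  1 (successors {1}): φ is true.
  2 (successors {0, 5}): φ is true.
  3 (successors {1}): φ is true.
  4 (successors {2, 7}): φ is false.
  5 (successors {6}): φ is true.
  6 (successors {0, 7}): φ is true.
  7 (successors {2}): φ is false.
For instance, at 5:
  At 5: ◇((p ∨ s) ∧ r) requires (p ∨ s) ∧ r at some successor in {6}.
    (p ∨ s) ∧ r holds at 6, so ◇((p ∨ s) ∧ r) is true at 5.
Satisfying worlds: {1, 2, 3, 5, 6}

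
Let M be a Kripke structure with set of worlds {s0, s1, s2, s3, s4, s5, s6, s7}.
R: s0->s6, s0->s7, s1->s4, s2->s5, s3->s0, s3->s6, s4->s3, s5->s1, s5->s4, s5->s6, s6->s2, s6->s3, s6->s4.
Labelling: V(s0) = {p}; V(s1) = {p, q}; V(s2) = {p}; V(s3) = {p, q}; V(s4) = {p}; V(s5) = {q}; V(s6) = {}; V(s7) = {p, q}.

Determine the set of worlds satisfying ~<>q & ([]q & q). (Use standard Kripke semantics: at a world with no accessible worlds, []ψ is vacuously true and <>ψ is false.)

s7

Let φ = ~<>q & ([]q & q). Evaluate φ at each world:
  s0 (successors {s6, s7}): φ is false.
  s1 (successors {s4}): φ is false.
  s2 (successors {s5}): φ is false.
  s3 (successors {s0, s6}): φ is false.
  s4 (successors {s3}): φ is false.
  s5 (successors {s1, s4, s6}): φ is false.
  s6 (successors {s2, s3, s4}): φ is false.
  s7 (successors ∅): φ is true.
For instance, at s5:
  At s5: ~<>q is false, []q & q is false, so ~<>q & ([]q & q) is false.
    At s5: <>q is true, so ~<>q is false.
      At s5: <>q requires q at some successor in {s1, s4, s6}.
        q holds at s1, so <>q is true at s5.
    At s5: []q is false, q is true, so []q & q is false.
      At s5: []q requires q at every successor {s1, s4, s6}.
        q fails at s4, so []q is false at s5.
Satisfying worlds: {s7}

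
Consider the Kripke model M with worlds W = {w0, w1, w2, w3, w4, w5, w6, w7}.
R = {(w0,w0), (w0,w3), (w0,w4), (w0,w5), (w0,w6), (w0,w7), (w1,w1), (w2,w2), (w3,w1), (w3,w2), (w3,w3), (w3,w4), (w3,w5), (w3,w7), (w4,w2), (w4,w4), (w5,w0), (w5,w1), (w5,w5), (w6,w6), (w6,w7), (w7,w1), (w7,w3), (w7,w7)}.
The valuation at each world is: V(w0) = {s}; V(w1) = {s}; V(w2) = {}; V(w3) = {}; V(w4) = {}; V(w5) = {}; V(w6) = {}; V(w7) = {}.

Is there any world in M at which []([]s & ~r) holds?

Recall that []ψ holds at a world iff ψ holds at every accessible world, and <>ψ holds iff ψ holds at some accessible world.
Let φ = []([]s & ~r). Evaluate φ at each world:
  w0 (successors {w0, w3, w4, w5, w6, w7}): φ is false.
  w1 (successors {w1}): φ is true.
  w2 (successors {w2}): φ is false.
  w3 (successors {w1, w2, w3, w4, w5, w7}): φ is false.
  w4 (successors {w2, w4}): φ is false.
  w5 (successors {w0, w1, w5}): φ is false.
  w6 (successors {w6, w7}): φ is false.
  w7 (successors {w1, w3, w7}): φ is false.
Detail at w1 (witness):
  At w1: []([]s & ~r) requires []s & ~r at every successor {w1}.
      At w1: []s is true, ~r is true, so []s & ~r is true.
  So []([]s & ~r) is true at w1.

Yes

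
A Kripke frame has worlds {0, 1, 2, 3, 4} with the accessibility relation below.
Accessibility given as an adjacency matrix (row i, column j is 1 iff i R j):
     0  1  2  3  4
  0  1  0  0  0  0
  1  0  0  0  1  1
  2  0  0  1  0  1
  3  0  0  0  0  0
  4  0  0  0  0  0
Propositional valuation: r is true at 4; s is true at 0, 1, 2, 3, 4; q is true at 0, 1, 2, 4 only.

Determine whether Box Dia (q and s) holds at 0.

At 0: Box Dia (q and s) requires Dia (q and s) at every successor {0}.
    At 0: Dia (q and s) requires q and s at some successor in {0}.
      q and s holds at 0, so Dia (q and s) is true at 0.
So Box Dia (q and s) is true at 0.

Yes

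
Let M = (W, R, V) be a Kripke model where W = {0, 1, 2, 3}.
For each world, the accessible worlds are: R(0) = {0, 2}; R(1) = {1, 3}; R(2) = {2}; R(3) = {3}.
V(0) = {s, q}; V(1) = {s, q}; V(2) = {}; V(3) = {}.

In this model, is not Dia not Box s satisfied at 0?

At 0: Dia not Box s is true, so not Dia not Box s is false.
  At 0: Dia not Box s requires not Box s at some successor in {0, 2}.
    not Box s holds at 0, so Dia not Box s is true at 0.
      At 0: Box s is false, so not Box s is true.

No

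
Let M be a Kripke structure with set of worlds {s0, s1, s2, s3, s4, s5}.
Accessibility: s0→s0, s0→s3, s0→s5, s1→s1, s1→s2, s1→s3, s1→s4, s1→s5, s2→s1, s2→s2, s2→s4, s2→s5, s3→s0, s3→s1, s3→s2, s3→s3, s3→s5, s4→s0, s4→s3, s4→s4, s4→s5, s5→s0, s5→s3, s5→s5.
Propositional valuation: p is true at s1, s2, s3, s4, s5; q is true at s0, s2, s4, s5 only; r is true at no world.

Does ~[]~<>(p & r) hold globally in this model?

No

Let φ = ~[]~<>(p & r). Evaluate φ at each world:
  s0 (successors {s0, s3, s5}): φ is false.
  s1 (successors {s1, s2, s3, s4, s5}): φ is false.
  s2 (successors {s1, s2, s4, s5}): φ is false.
  s3 (successors {s0, s1, s2, s3, s5}): φ is false.
  s4 (successors {s0, s3, s4, s5}): φ is false.
  s5 (successors {s0, s3, s5}): φ is false.
Detail at s0 (counterexample):
  At s0: []~<>(p & r) is true, so ~[]~<>(p & r) is false.
    At s0: []~<>(p & r) requires ~<>(p & r) at every successor {s0, s3, s5}.
      At s0: ~<>(p & r) is true.
      At s3: ~<>(p & r) is true.
      At s5: ~<>(p & r) is true.
    So []~<>(p & r) is true at s0.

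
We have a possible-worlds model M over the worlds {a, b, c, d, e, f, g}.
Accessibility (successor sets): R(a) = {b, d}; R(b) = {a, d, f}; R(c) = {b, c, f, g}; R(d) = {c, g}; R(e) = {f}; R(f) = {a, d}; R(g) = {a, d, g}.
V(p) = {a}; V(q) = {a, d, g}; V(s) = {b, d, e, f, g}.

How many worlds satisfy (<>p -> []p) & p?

Let φ = (<>p -> []p) & p. Evaluate φ at each world:
  a (successors {b, d}): φ is true.
  b (successors {a, d, f}): φ is false.
  c (successors {b, c, f, g}): φ is false.
  d (successors {c, g}): φ is false.
  e (successors {f}): φ is false.
  f (successors {a, d}): φ is false.
  g (successors {a, d, g}): φ is false.
For instance, at d:
  At d: <>p -> []p is true, p is false, so (<>p -> []p) & p is false.
    At d: <>p is false, []p is false, so <>p -> []p is true.
      At d: <>p requires p at some successor in {c, g}.
        At c: p is false.
        At g: p is false.
      So <>p is false at d.
      At d: []p requires p at every successor {c, g}.
        p fails at c, so []p is false at d.
Satisfying worlds: {a}

1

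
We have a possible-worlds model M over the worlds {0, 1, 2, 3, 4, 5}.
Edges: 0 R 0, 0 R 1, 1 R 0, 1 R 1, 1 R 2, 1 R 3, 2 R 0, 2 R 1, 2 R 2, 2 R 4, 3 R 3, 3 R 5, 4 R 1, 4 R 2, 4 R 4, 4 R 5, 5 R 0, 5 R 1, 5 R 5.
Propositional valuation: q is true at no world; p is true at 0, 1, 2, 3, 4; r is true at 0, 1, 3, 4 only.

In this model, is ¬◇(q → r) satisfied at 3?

At 3: ◇(q → r) is true, so ¬◇(q → r) is false.
  At 3: ◇(q → r) requires q → r at some successor in {3, 5}.
    q → r holds at 3, so ◇(q → r) is true at 3.

No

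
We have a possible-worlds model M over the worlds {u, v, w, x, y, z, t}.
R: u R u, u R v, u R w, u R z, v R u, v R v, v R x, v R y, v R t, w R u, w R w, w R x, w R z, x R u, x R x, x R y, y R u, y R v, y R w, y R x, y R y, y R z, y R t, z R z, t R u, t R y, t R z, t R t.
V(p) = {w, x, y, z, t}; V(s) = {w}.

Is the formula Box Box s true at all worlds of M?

No

Let φ = Box Box s. Evaluate φ at each world:
  u (successors {u, v, w, z}): φ is false.
  v (successors {u, v, x, y, t}): φ is false.
  w (successors {u, w, x, z}): φ is false.
  x (successors {u, x, y}): φ is false.
  y (successors {u, v, w, x, y, z, t}): φ is false.
  z (successors {z}): φ is false.
  t (successors {u, y, z, t}): φ is false.
Detail at u (counterexample):
  At u: Box Box s requires Box s at every successor {u, v, w, z}.
    Box s fails at u, so Box Box s is false at u.
      At u: Box s requires s at every successor {u, v, w, z}.
        s fails at u, so Box s is false at u.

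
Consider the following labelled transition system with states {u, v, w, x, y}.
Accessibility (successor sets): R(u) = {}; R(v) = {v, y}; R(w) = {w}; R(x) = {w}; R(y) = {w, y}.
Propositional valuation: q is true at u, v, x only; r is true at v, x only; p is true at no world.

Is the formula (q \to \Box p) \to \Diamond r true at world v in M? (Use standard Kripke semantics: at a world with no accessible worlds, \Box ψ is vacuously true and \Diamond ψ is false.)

Recall that \Box ψ holds at a world iff ψ holds at every accessible world, and \Diamond ψ holds iff ψ holds at some accessible world.
At v: q \to \Box p is false, \Diamond r is true, so (q \to \Box p) \to \Diamond r is true.
  At v: q is true, \Box p is false, so q \to \Box p is false.
    At v: \Box p requires p at every successor {v, y}.
      p fails at v, so \Box p is false at v.
  At v: \Diamond r requires r at some successor in {v, y}.
    r holds at v, so \Diamond r is true at v.

Yes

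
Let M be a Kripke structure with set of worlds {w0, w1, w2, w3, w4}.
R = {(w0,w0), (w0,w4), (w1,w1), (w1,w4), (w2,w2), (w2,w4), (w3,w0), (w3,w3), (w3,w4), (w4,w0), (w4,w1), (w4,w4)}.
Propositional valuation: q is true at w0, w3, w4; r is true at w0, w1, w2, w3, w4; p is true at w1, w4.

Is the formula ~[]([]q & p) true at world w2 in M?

Yes

At w2: []([]q & p) is false, so ~[]([]q & p) is true.
  At w2: []([]q & p) requires []q & p at every successor {w2, w4}.
    []q & p fails at w2, so []([]q & p) is false at w2.
      At w2: []q is false, p is false, so []q & p is false.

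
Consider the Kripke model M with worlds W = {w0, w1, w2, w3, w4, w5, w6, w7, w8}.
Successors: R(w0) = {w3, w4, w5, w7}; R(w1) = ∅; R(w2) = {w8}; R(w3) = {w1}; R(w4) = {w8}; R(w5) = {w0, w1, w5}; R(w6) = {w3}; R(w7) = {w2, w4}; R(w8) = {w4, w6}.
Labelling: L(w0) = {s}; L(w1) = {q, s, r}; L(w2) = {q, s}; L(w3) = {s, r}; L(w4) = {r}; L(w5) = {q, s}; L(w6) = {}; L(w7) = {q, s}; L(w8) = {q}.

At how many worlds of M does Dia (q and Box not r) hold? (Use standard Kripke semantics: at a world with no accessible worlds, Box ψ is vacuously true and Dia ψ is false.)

3

Let φ = Dia (q and Box not r). Evaluate φ at each world:
  w0 (successors {w3, w4, w5, w7}): φ is false.
  w1 (successors ∅): φ is false.
  w2 (successors {w8}): φ is false.
  w3 (successors {w1}): φ is true.
  w4 (successors {w8}): φ is false.
  w5 (successors {w0, w1, w5}): φ is true.
  w6 (successors {w3}): φ is false.
  w7 (successors {w2, w4}): φ is true.
  w8 (successors {w4, w6}): φ is false.
For instance, at w4:
  At w4: Dia (q and Box not r) requires q and Box not r at some successor in {w8}.
    At w8: q and Box not r is false.
  So Dia (q and Box not r) is false at w4.
Satisfying worlds: {w3, w5, w7}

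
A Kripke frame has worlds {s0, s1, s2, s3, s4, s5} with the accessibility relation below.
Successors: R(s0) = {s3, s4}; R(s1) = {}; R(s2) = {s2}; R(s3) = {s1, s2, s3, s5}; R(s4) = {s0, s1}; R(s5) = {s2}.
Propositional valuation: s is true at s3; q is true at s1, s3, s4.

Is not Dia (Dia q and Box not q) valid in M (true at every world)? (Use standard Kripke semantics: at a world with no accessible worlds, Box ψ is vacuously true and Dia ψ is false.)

Yes

Recall that Box ψ holds at a world iff ψ holds at every accessible world, and Dia ψ holds iff ψ holds at some accessible world.
Let φ = not Dia (Dia q and Box not q). Evaluate φ at each world:
  s0 (successors {s3, s4}): φ is true.
  s1 (successors ∅): φ is true.
  s2 (successors {s2}): φ is true.
  s3 (successors {s1, s2, s3, s5}): φ is true.
  s4 (successors {s0, s1}): φ is true.
  s5 (successors {s2}): φ is true.
For instance, at s3:
  At s3: Dia (Dia q and Box not q) is false, so not Dia (Dia q and Box not q) is true.
    At s3: Dia (Dia q and Box not q) requires Dia q and Box not q at some successor in {s1, s2, s3, s5}.
      At s1: Dia q and Box not q is false.
      At s2: Dia q and Box not q is false.
      At s3: Dia q and Box not q is false.
      At s5: Dia q and Box not q is false.
    So Dia (Dia q and Box not q) is false at s3.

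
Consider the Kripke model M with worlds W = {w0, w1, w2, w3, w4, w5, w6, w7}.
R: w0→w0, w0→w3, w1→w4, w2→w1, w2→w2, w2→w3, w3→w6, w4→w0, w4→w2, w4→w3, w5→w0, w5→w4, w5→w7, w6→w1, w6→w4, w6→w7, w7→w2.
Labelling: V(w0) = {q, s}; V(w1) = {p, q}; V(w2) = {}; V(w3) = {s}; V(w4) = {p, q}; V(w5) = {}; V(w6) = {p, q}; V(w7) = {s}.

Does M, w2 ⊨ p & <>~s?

No

At w2: p is false, <>~s is true, so p & <>~s is false.
  At w2: <>~s requires ~s at some successor in {w1, w2, w3}.
    ~s holds at w1, so <>~s is true at w2.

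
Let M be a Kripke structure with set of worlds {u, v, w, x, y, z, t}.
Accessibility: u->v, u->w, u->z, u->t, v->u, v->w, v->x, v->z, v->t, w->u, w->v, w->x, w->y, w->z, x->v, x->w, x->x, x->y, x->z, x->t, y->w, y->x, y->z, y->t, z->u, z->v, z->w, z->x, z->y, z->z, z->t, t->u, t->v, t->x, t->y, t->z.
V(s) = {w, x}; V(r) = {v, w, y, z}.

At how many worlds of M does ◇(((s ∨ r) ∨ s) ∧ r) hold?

7

Let φ = ◇(((s ∨ r) ∨ s) ∧ r). Evaluate φ at each world:
  u (successors {v, w, z, t}): φ is true.
  v (successors {u, w, x, z, t}): φ is true.
  w (successors {u, v, x, y, z}): φ is true.
  x (successors {v, w, x, y, z, t}): φ is true.
  y (successors {w, x, z, t}): φ is true.
  z (successors {u, v, w, x, y, z, t}): φ is true.
  t (successors {u, v, x, y, z}): φ is true.
For instance, at x:
  At x: ◇(((s ∨ r) ∨ s) ∧ r) requires ((s ∨ r) ∨ s) ∧ r at some successor in {v, w, x, y, z, t}.
    ((s ∨ r) ∨ s) ∧ r holds at v, so ◇(((s ∨ r) ∨ s) ∧ r) is true at x.
Satisfying worlds: {u, v, w, x, y, z, t}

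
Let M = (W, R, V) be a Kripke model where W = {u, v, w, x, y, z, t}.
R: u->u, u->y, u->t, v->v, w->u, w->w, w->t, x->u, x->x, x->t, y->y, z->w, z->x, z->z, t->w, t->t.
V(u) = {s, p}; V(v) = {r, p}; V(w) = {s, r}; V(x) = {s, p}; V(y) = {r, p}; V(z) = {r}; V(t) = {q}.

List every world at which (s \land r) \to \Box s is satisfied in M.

Let φ = (s \land r) \to \Box s. Evaluate φ at each world:
  u (successors {u, y, t}): φ is true.
  v (successors {v}): φ is true.
  w (successors {u, w, t}): φ is false.
  x (successors {u, x, t}): φ is true.
  y (successors {y}): φ is true.
  z (successors {w, x, z}): φ is true.
  t (successors {w, t}): φ is true.
For instance, at u:
  At u: s \land r is false, \Box s is false, so (s \land r) \to \Box s is true.
    At u: \Box s requires s at every successor {u, y, t}.
      s fails at y, so \Box s is false at u.
Satisfying worlds: {u, v, x, y, z, t}

u, v, x, y, z, t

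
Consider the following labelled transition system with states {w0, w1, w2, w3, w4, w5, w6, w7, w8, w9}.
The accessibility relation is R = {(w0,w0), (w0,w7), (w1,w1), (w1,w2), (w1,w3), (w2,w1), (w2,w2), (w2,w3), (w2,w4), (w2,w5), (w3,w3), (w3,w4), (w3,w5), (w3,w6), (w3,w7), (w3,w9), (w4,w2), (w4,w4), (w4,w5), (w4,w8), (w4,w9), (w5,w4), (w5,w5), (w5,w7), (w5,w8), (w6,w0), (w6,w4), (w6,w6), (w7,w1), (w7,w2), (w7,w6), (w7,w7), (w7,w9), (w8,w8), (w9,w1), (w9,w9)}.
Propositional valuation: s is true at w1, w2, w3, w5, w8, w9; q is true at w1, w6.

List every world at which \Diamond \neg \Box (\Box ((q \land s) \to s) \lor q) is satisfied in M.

Recall that \Box ψ holds at a world iff ψ holds at every accessible world, and \Diamond ψ holds iff ψ holds at some accessible world.
Let φ = \Diamond \neg \Box (\Box ((q \land s) \to s) \lor q). Evaluate φ at each world:
  w0 (successors {w0, w7}): φ is false.
  w1 (successors {w1, w2, w3}): φ is false.
  w2 (successors {w1, w2, w3, w4, w5}): φ is false.
  w3 (successors {w3, w4, w5, w6, w7, w9}): φ is false.
  w4 (successors {w2, w4, w5, w8, w9}): φ is false.
  w5 (successors {w4, w5, w7, w8}): φ is false.
  w6 (successors {w0, w4, w6}): φ is false.
  w7 (successors {w1, w2, w6, w7, w9}): φ is false.
  w8 (successors {w8}): φ is false.
  w9 (successors {w1, w9}): φ is false.
For instance, at w2:
  At w2: \Diamond \neg \Box (\Box ((q \land s) \to s) \lor q) requires \neg \Box (\Box ((q \land s) \to s) \lor q) at some successor in {w1, w2, w3, w4, w5}.
    At w1: \neg \Box (\Box ((q \land s) \to s) \lor q) is false.
    At w2: \neg \Box (\Box ((q \land s) \to s) \lor q) is false.
    At w3: \neg \Box (\Box ((q \land s) \to s) \lor q) is false.
    At w4: \neg \Box (\Box ((q \land s) \to s) \lor q) is false.
    At w5: \neg \Box (\Box ((q \land s) \to s) \lor q) is false.
  So \Diamond \neg \Box (\Box ((q \land s) \to s) \lor q) is false at w2.
Satisfying worlds: none.

none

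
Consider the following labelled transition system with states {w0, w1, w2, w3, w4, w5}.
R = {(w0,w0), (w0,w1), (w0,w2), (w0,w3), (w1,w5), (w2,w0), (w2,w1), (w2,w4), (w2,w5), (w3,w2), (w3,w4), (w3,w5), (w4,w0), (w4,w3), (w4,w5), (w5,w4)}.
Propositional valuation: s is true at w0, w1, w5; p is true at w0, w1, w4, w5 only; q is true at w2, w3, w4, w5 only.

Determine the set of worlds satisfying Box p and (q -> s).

Let φ = Box p and (q -> s). Evaluate φ at each world:
  w0 (successors {w0, w1, w2, w3}): φ is false.
  w1 (successors {w5}): φ is true.
  w2 (successors {w0, w1, w4, w5}): φ is false.
  w3 (successors {w2, w4, w5}): φ is false.
  w4 (successors {w0, w3, w5}): φ is false.
  w5 (successors {w4}): φ is true.
For instance, at w1:
  At w1: Box p is true, q -> s is true, so Box p and (q -> s) is true.
    At w1: Box p requires p at every successor {w5}.
      At w5: p is true.
    So Box p is true at w1.
Satisfying worlds: {w1, w5}

w1, w5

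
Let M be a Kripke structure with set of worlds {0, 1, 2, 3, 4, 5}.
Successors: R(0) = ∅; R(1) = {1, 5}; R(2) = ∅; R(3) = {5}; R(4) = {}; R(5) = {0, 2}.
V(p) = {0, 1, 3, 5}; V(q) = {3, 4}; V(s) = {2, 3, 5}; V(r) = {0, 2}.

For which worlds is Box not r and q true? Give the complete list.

Recall that Box ψ holds at a world iff ψ holds at every accessible world, and Dia ψ holds iff ψ holds at some accessible world.
Let φ = Box not r and q. Evaluate φ at each world:
  0 (successors ∅): φ is false.
  1 (successors {1, 5}): φ is false.
  2 (successors ∅): φ is false.
  3 (successors {5}): φ is true.
  4 (successors ∅): φ is true.
  5 (successors {0, 2}): φ is false.
For instance, at 5:
  At 5: Box not r is false, q is false, so Box not r and q is false.
    At 5: Box not r requires not r at every successor {0, 2}.
      not r fails at 0, so Box not r is false at 5.
Satisfying worlds: {3, 4}

3, 4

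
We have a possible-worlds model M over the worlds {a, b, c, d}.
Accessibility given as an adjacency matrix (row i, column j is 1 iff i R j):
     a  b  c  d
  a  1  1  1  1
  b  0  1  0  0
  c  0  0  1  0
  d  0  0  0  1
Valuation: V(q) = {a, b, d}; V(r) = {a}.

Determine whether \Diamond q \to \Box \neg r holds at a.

At a: \Diamond q is true, \Box \neg r is false, so \Diamond q \to \Box \neg r is false.
  At a: \Diamond q requires q at some successor in {a, b, c, d}.
    q holds at a, so \Diamond q is true at a.
  At a: \Box \neg r requires \neg r at every successor {a, b, c, d}.
    \neg r fails at a, so \Box \neg r is false at a.

No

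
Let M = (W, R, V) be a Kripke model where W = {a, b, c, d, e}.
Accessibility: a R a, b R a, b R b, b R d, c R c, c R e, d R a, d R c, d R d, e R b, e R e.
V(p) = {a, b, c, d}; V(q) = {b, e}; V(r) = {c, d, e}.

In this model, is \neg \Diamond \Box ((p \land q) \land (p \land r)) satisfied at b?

Yes

At b: \Diamond \Box ((p \land q) \land (p \land r)) is false, so \neg \Diamond \Box ((p \land q) \land (p \land r)) is true.
  At b: \Diamond \Box ((p \land q) \land (p \land r)) requires \Box ((p \land q) \land (p \land r)) at some successor in {a, b, d}.
    At a: \Box ((p \land q) \land (p \land r)) is false.
    At b: \Box ((p \land q) \land (p \land r)) is false.
    At d: \Box ((p \land q) \land (p \land r)) is false.
  So \Diamond \Box ((p \land q) \land (p \land r)) is false at b.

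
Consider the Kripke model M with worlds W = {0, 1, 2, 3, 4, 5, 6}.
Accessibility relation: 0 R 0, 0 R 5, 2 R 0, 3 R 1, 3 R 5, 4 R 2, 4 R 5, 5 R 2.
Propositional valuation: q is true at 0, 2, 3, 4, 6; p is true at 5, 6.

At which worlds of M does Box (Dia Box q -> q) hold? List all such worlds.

1, 2, 5, 6

Let φ = Box (Dia Box q -> q). Evaluate φ at each world:
  0 (successors {0, 5}): φ is false.
  1 (successors ∅): φ is true.
  2 (successors {0}): φ is true.
  3 (successors {1, 5}): φ is false.
  4 (successors {2, 5}): φ is false.
  5 (successors {2}): φ is true.
  6 (successors ∅): φ is true.
For instance, at 2:
  At 2: Box (Dia Box q -> q) requires Dia Box q -> q at every successor {0}.
      At 0: Dia Box q is true, q is true, so Dia Box q -> q is true.
  So Box (Dia Box q -> q) is true at 2.
Satisfying worlds: {1, 2, 5, 6}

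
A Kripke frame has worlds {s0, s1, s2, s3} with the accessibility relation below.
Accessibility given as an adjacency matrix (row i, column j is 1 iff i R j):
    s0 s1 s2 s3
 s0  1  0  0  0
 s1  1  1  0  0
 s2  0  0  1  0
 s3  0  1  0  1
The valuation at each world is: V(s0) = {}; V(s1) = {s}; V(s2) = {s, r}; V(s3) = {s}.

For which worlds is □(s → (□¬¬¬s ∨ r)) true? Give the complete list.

Let φ = □(s → (□¬¬¬s ∨ r)). Evaluate φ at each world:
  s0 (successors {s0}): φ is true.
  s1 (successors {s0, s1}): φ is false.
  s2 (successors {s2}): φ is true.
  s3 (successors {s1, s3}): φ is false.
For instance, at s0:
  At s0: □(s → (□¬¬¬s ∨ r)) requires s → (□¬¬¬s ∨ r) at every successor {s0}.
      At s0: s is false, □¬¬¬s ∨ r is true, so s → (□¬¬¬s ∨ r) is true.
  So □(s → (□¬¬¬s ∨ r)) is true at s0.
Satisfying worlds: {s0, s2}

s0, s2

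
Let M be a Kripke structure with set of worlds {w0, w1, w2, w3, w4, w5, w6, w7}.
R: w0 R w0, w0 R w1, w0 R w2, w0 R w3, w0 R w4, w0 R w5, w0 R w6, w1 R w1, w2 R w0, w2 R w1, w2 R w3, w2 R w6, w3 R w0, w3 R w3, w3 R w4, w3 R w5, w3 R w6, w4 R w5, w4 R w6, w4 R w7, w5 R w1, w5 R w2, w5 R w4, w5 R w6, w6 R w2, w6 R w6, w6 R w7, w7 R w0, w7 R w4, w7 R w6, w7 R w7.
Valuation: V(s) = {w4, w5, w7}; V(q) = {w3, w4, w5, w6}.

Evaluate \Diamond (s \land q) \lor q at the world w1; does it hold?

No

At w1: \Diamond (s \land q) is false, q is false, so \Diamond (s \land q) \lor q is false.
  At w1: \Diamond (s \land q) requires s \land q at some successor in {w1}.
    At w1: s \land q is false.
  So \Diamond (s \land q) is false at w1.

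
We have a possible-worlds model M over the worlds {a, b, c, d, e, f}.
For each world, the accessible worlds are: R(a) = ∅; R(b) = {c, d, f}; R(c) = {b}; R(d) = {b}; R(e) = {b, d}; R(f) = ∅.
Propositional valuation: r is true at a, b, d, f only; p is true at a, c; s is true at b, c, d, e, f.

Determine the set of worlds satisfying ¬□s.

Let φ = ¬□s. Evaluate φ at each world:
  a (successors ∅): φ is false.
  b (successors {c, d, f}): φ is false.
  c (successors {b}): φ is false.
  d (successors {b}): φ is false.
  e (successors {b, d}): φ is false.
  f (successors ∅): φ is false.
For instance, at c:
  At c: □s is true, so ¬□s is false.
    At c: □s requires s at every successor {b}.
      At b: s is true.
    So □s is true at c.
Satisfying worlds: none.

none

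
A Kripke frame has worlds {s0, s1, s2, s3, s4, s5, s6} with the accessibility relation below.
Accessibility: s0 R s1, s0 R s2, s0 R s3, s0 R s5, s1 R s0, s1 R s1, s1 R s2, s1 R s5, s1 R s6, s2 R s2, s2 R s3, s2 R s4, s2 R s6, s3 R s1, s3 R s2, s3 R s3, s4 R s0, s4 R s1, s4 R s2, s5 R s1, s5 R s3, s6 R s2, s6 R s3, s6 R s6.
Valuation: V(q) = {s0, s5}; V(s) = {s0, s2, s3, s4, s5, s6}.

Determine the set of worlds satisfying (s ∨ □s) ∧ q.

s0, s5

Let φ = (s ∨ □s) ∧ q. Evaluate φ at each world:
  s0 (successors {s1, s2, s3, s5}): φ is true.
  s1 (successors {s0, s1, s2, s5, s6}): φ is false.
  s2 (successors {s2, s3, s4, s6}): φ is false.
  s3 (successors {s1, s2, s3}): φ is false.
  s4 (successors {s0, s1, s2}): φ is false.
  s5 (successors {s1, s3}): φ is true.
  s6 (successors {s2, s3, s6}): φ is false.
For instance, at s1:
  At s1: s ∨ □s is false, q is false, so (s ∨ □s) ∧ q is false.
    At s1: s is false, □s is false, so s ∨ □s is false.
      At s1: □s requires s at every successor {s0, s1, s2, s5, s6}.
        s fails at s1, so □s is false at s1.
Satisfying worlds: {s0, s5}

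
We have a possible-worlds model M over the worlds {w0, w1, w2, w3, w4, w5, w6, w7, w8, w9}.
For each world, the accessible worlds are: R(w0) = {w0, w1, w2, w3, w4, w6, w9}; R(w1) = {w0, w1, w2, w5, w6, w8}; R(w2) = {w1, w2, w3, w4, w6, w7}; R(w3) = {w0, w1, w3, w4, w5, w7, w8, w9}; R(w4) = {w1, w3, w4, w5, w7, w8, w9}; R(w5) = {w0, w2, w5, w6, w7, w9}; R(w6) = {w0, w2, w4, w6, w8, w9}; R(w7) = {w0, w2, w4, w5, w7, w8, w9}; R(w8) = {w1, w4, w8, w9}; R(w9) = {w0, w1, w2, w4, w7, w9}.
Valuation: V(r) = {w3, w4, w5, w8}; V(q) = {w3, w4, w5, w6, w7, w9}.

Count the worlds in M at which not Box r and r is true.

Recall that Box ψ holds at a world iff ψ holds at every accessible world, and Dia ψ holds iff ψ holds at some accessible world.
Let φ = not Box r and r. Evaluate φ at each world:
  w0 (successors {w0, w1, w2, w3, w4, w6, w9}): φ is false.
  w1 (successors {w0, w1, w2, w5, w6, w8}): φ is false.
  w2 (successors {w1, w2, w3, w4, w6, w7}): φ is false.
  w3 (successors {w0, w1, w3, w4, w5, w7, w8, w9}): φ is true.
  w4 (successors {w1, w3, w4, w5, w7, w8, w9}): φ is true.
  w5 (successors {w0, w2, w5, w6, w7, w9}): φ is true.
  w6 (successors {w0, w2, w4, w6, w8, w9}): φ is false.
  w7 (successors {w0, w2, w4, w5, w7, w8, w9}): φ is false.
  w8 (successors {w1, w4, w8, w9}): φ is true.
  w9 (successors {w0, w1, w2, w4, w7, w9}): φ is false.
For instance, at w1:
  At w1: not Box r is true, r is false, so not Box r and r is false.
    At w1: Box r is false, so not Box r is true.
      At w1: Box r requires r at every successor {w0, w1, w2, w5, w6, w8}.
        r fails at w0, so Box r is false at w1.
Satisfying worlds: {w3, w4, w5, w8}

4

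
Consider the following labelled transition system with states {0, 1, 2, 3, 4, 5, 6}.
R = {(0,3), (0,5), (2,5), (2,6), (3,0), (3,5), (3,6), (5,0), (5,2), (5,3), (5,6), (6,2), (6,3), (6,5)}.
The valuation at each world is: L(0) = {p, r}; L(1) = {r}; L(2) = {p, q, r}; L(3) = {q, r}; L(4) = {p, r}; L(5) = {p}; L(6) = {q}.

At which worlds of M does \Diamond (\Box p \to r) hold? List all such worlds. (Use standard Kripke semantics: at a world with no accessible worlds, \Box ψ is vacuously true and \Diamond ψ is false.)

Let φ = \Diamond (\Box p \to r). Evaluate φ at each world:
  0 (successors {3, 5}): φ is true.
  1 (successors ∅): φ is false.
  2 (successors {5, 6}): φ is true.
  3 (successors {0, 5, 6}): φ is true.
  4 (successors ∅): φ is false.
  5 (successors {0, 2, 3, 6}): φ is true.
  6 (successors {2, 3, 5}): φ is true.
For instance, at 0:
  At 0: \Diamond (\Box p \to r) requires \Box p \to r at some successor in {3, 5}.
    \Box p \to r holds at 3, so \Diamond (\Box p \to r) is true at 0.
      At 3: \Box p is false, r is true, so \Box p \to r is true.
Satisfying worlds: {0, 2, 3, 5, 6}

0, 2, 3, 5, 6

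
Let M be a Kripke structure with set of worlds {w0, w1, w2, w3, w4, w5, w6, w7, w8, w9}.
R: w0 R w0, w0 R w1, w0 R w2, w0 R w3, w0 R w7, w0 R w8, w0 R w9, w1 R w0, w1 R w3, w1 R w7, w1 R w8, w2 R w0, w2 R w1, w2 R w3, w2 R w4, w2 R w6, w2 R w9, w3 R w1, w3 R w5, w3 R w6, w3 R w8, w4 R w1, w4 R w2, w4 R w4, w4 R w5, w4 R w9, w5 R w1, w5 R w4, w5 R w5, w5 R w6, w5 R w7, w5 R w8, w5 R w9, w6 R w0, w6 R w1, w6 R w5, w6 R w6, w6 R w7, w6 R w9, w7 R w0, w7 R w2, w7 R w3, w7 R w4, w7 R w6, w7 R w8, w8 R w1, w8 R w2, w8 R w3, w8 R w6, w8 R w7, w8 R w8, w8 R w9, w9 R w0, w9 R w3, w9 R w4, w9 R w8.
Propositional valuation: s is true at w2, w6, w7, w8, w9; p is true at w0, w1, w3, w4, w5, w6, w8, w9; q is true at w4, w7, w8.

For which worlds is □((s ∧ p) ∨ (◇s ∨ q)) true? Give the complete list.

w0, w1, w2, w3, w4, w5, w6, w7, w8, w9

Recall that □ψ holds at a world iff ψ holds at every accessible world, and ◇ψ holds iff ψ holds at some accessible world.
Let φ = □((s ∧ p) ∨ (◇s ∨ q)). Evaluate φ at each world:
  w0 (successors {w0, w1, w2, w3, w7, w8, w9}): φ is true.
  w1 (successors {w0, w3, w7, w8}): φ is true.
  w2 (successors {w0, w1, w3, w4, w6, w9}): φ is true.
  w3 (successors {w1, w5, w6, w8}): φ is true.
  w4 (successors {w1, w2, w4, w5, w9}): φ is true.
  w5 (successors {w1, w4, w5, w6, w7, w8, w9}): φ is true.
  w6 (successors {w0, w1, w5, w6, w7, w9}): φ is true.
  w7 (successors {w0, w2, w3, w4, w6, w8}): φ is true.
  w8 (successors {w1, w2, w3, w6, w7, w8, w9}): φ is true.
  w9 (successors {w0, w3, w4, w8}): φ is true.
For instance, at w9:
  At w9: □((s ∧ p) ∨ (◇s ∨ q)) requires (s ∧ p) ∨ (◇s ∨ q) at every successor {w0, w3, w4, w8}.
    At w0: (s ∧ p) ∨ (◇s ∨ q) is true.
    At w3: (s ∧ p) ∨ (◇s ∨ q) is true.
    At w4: (s ∧ p) ∨ (◇s ∨ q) is true.
    At w8: (s ∧ p) ∨ (◇s ∨ q) is true.
  So □((s ∧ p) ∨ (◇s ∨ q)) is true at w9.
Satisfying worlds: {w0, w1, w2, w3, w4, w5, w6, w7, w8, w9}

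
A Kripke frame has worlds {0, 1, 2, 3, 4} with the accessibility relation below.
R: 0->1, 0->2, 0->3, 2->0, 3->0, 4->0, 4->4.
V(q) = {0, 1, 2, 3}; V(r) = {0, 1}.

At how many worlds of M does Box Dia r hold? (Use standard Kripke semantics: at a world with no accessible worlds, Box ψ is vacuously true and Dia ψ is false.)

4

Recall that Box ψ holds at a world iff ψ holds at every accessible world, and Dia ψ holds iff ψ holds at some accessible world.
Let φ = Box Dia r. Evaluate φ at each world:
  0 (successors {1, 2, 3}): φ is false.
  1 (successors ∅): φ is true.
  2 (successors {0}): φ is true.
  3 (successors {0}): φ is true.
  4 (successors {0, 4}): φ is true.
For instance, at 2:
  At 2: Box Dia r requires Dia r at every successor {0}.
      At 0: Dia r requires r at some successor in {1, 2, 3}.
        r holds at 1, so Dia r is true at 0.
  So Box Dia r is true at 2.
Satisfying worlds: {1, 2, 3, 4}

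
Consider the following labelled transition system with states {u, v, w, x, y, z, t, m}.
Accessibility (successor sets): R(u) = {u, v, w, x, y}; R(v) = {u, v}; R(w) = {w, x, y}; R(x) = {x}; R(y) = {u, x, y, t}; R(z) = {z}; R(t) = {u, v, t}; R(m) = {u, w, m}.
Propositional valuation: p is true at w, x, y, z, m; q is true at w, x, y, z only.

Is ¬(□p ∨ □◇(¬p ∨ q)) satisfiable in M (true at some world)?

Let φ = ¬(□p ∨ □◇(¬p ∨ q)). Evaluate φ at each world:
  u (successors {u, v, w, x, y}): φ is false.
  v (successors {u, v}): φ is false.
  w (successors {w, x, y}): φ is false.
  x (successors {x}): φ is false.
  y (successors {u, x, y, t}): φ is false.
  z (successors {z}): φ is false.
  t (successors {u, v, t}): φ is false.
  m (successors {u, w, m}): φ is false.
For instance, at v:
  At v: □p ∨ □◇(¬p ∨ q) is true, so ¬(□p ∨ □◇(¬p ∨ q)) is false.
    At v: □p is false, □◇(¬p ∨ q) is true, so □p ∨ □◇(¬p ∨ q) is true.
      At v: □p requires p at every successor {u, v}.
        p fails at u, so □p is false at v.
      At v: □◇(¬p ∨ q) requires ◇(¬p ∨ q) at every successor {u, v}.
        At u: ◇(¬p ∨ q) is true.
        At v: ◇(¬p ∨ q) is true.
      So □◇(¬p ∨ q) is true at v.

No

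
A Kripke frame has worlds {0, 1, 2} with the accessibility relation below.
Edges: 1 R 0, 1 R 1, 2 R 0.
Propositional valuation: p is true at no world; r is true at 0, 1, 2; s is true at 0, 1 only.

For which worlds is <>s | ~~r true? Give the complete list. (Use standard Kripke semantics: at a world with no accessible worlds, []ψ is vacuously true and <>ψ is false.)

Recall that <>ψ holds at a world iff ψ holds at some accessible world.
Let φ = <>s | ~~r. Evaluate φ at each world:
  0 (successors ∅): φ is true.
  1 (successors {0, 1}): φ is true.
  2 (successors {0}): φ is true.
For instance, at 1:
  At 1: <>s is true, ~~r is true, so <>s | ~~r is true.
    At 1: <>s requires s at some successor in {0, 1}.
      s holds at 0, so <>s is true at 1.
Satisfying worlds: {0, 1, 2}

0, 1, 2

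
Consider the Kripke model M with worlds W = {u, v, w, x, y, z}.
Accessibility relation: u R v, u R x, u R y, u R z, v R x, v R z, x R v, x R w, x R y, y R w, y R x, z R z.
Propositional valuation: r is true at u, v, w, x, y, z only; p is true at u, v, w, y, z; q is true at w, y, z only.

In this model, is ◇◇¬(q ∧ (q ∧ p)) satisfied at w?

No

Recall that ◇ψ holds at a world iff ψ holds at some accessible world.
At w: no accessible worlds, so ◇◇¬(q ∧ (q ∧ p)) is false.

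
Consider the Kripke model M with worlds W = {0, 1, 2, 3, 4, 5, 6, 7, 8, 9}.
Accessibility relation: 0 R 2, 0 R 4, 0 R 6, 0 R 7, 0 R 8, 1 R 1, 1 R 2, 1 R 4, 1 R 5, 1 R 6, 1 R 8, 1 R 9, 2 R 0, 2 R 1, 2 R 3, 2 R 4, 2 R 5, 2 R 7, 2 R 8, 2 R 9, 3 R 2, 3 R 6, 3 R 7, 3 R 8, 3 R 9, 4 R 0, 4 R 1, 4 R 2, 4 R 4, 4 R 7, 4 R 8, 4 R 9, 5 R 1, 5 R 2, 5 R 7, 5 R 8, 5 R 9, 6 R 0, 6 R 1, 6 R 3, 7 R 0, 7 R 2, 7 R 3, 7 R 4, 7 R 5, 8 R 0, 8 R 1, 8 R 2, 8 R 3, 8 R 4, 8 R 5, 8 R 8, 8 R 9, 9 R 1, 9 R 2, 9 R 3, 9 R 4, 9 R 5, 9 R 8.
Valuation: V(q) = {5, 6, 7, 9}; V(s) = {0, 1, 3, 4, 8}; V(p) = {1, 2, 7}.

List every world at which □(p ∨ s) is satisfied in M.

Let φ = □(p ∨ s). Evaluate φ at each world:
  0 (successors {2, 4, 6, 7, 8}): φ is false.
  1 (successors {1, 2, 4, 5, 6, 8, 9}): φ is false.
  2 (successors {0, 1, 3, 4, 5, 7, 8, 9}): φ is false.
  3 (successors {2, 6, 7, 8, 9}): φ is false.
  4 (successors {0, 1, 2, 4, 7, 8, 9}): φ is false.
  5 (successors {1, 2, 7, 8, 9}): φ is false.
  6 (successors {0, 1, 3}): φ is true.
  7 (successors {0, 2, 3, 4, 5}): φ is false.
  8 (successors {0, 1, 2, 3, 4, 5, 8, 9}): φ is false.
  9 (successors {1, 2, 3, 4, 5, 8}): φ is false.
For instance, at 9:
  At 9: □(p ∨ s) requires p ∨ s at every successor {1, 2, 3, 4, 5, 8}.
    p ∨ s fails at 5, so □(p ∨ s) is false at 9.
Satisfying worlds: {6}

6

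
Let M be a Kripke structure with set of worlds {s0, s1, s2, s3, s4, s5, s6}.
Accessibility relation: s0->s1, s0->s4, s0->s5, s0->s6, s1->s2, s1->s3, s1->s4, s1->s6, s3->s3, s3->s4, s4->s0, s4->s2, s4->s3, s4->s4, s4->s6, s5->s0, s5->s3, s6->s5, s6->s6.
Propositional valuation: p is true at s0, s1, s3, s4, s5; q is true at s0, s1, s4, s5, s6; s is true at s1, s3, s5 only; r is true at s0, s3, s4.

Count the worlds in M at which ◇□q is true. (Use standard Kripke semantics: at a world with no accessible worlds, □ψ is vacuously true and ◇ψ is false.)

Let φ = ◇□q. Evaluate φ at each world:
  s0 (successors {s1, s4, s5, s6}): φ is true.
  s1 (successors {s2, s3, s4, s6}): φ is true.
  s2 (successors ∅): φ is false.
  s3 (successors {s3, s4}): φ is false.
  s4 (successors {s0, s2, s3, s4, s6}): φ is true.
  s5 (successors {s0, s3}): φ is true.
  s6 (successors {s5, s6}): φ is true.
For instance, at s0:
  At s0: ◇□q requires □q at some successor in {s1, s4, s5, s6}.
    □q holds at s6, so ◇□q is true at s0.
      At s6: □q requires q at every successor {s5, s6}.
        At s5: q is true.
        At s6: q is true.
      So □q is true at s6.
Satisfying worlds: {s0, s1, s4, s5, s6}

5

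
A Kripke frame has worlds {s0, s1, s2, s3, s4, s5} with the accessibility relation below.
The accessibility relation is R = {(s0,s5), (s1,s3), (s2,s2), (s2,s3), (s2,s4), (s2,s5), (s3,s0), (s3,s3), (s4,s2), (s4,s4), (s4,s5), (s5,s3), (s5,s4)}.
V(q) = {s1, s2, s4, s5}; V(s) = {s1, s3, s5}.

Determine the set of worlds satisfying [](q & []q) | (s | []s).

Recall that []ψ holds at a world iff ψ holds at every accessible world, and <>ψ holds iff ψ holds at some accessible world.
Let φ = [](q & []q) | (s | []s). Evaluate φ at each world:
  s0 (successors {s5}): φ is true.
  s1 (successors {s3}): φ is true.
  s2 (successors {s2, s3, s4, s5}): φ is false.
  s3 (successors {s0, s3}): φ is true.
  s4 (successors {s2, s4, s5}): φ is false.
  s5 (successors {s3, s4}): φ is true.
For instance, at s3:
  At s3: [](q & []q) is false, s | []s is true, so [](q & []q) | (s | []s) is true.
    At s3: [](q & []q) requires q & []q at every successor {s0, s3}.
      q & []q fails at s0, so [](q & []q) is false at s3.
    At s3: s is true, []s is false, so s | []s is true.
      At s3: []s requires s at every successor {s0, s3}.
        s fails at s0, so []s is false at s3.
Satisfying worlds: {s0, s1, s3, s5}

s0, s1, s3, s5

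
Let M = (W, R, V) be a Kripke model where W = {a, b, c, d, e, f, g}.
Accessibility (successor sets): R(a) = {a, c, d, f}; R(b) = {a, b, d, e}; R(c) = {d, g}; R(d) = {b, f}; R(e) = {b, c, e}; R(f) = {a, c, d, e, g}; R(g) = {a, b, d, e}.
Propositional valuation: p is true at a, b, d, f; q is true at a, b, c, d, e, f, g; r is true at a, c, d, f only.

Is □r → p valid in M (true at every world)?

Let φ = □r → p. Evaluate φ at each world:
  a (successors {a, c, d, f}): φ is true.
  b (successors {a, b, d, e}): φ is true.
  c (successors {d, g}): φ is true.
  d (successors {b, f}): φ is true.
  e (successors {b, c, e}): φ is true.
  f (successors {a, c, d, e, g}): φ is true.
  g (successors {a, b, d, e}): φ is true.
For instance, at g:
  At g: □r is false, p is false, so □r → p is true.
    At g: □r requires r at every successor {a, b, d, e}.
      r fails at b, so □r is false at g.

Yes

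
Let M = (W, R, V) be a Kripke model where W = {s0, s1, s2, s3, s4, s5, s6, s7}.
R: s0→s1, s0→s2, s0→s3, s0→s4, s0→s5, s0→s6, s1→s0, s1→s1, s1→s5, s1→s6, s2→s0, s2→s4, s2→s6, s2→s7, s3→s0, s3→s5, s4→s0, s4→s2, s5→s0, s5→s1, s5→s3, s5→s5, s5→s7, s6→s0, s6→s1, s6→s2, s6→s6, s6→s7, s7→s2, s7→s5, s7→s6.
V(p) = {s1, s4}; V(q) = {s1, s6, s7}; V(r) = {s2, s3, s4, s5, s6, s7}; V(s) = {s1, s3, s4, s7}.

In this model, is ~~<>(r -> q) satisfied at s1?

Yes

At s1: ~<>(r -> q) is false, so ~~<>(r -> q) is true.
  At s1: <>(r -> q) is true, so ~<>(r -> q) is false.
    At s1: <>(r -> q) requires r -> q at some successor in {s0, s1, s5, s6}.
      r -> q holds at s0, so <>(r -> q) is true at s1.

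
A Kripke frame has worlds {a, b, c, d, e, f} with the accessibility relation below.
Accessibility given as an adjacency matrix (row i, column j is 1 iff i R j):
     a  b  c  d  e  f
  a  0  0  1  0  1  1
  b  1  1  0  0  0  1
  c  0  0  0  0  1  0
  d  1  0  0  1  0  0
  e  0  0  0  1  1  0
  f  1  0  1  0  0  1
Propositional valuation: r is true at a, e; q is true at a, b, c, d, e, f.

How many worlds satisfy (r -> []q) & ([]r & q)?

1

Let φ = (r -> []q) & ([]r & q). Evaluate φ at each world:
  a (successors {c, e, f}): φ is false.
  b (successors {a, b, f}): φ is false.
  c (successors {e}): φ is true.
  d (successors {a, d}): φ is false.
  e (successors {d, e}): φ is false.
  f (successors {a, c, f}): φ is false.
For instance, at d:
  At d: r -> []q is true, []r & q is false, so (r -> []q) & ([]r & q) is false.
    At d: r is false, []q is true, so r -> []q is true.
      At d: []q requires q at every successor {a, d}.
        At a: q is true.
        At d: q is true.
      So []q is true at d.
    At d: []r is false, q is true, so []r & q is false.
      At d: []r requires r at every successor {a, d}.
        r fails at d, so []r is false at d.
Satisfying worlds: {c}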